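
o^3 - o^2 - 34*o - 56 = (o - 7)*(o + 2)*(o + 4)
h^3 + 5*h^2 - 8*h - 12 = (h - 2)*(h + 1)*(h + 6)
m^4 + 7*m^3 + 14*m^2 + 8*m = m*(m + 1)*(m + 2)*(m + 4)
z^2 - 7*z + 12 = (z - 4)*(z - 3)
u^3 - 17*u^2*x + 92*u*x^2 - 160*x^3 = (u - 8*x)*(u - 5*x)*(u - 4*x)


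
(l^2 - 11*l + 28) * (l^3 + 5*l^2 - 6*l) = l^5 - 6*l^4 - 33*l^3 + 206*l^2 - 168*l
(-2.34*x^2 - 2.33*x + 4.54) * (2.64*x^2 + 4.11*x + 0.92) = -6.1776*x^4 - 15.7686*x^3 + 0.256499999999997*x^2 + 16.5158*x + 4.1768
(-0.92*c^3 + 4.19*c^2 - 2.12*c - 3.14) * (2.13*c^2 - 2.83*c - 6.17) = -1.9596*c^5 + 11.5283*c^4 - 10.6969*c^3 - 26.5409*c^2 + 21.9666*c + 19.3738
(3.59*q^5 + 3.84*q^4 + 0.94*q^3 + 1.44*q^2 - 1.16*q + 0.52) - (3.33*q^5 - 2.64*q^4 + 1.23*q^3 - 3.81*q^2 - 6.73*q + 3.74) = 0.26*q^5 + 6.48*q^4 - 0.29*q^3 + 5.25*q^2 + 5.57*q - 3.22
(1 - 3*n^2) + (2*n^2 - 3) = -n^2 - 2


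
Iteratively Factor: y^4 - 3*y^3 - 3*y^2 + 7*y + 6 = (y - 3)*(y^3 - 3*y - 2) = (y - 3)*(y + 1)*(y^2 - y - 2) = (y - 3)*(y - 2)*(y + 1)*(y + 1)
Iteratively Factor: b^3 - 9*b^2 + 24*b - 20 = (b - 5)*(b^2 - 4*b + 4) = (b - 5)*(b - 2)*(b - 2)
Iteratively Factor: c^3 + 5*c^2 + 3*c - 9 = (c + 3)*(c^2 + 2*c - 3) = (c - 1)*(c + 3)*(c + 3)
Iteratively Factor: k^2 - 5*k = (k)*(k - 5)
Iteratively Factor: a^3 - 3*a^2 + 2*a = (a)*(a^2 - 3*a + 2) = a*(a - 1)*(a - 2)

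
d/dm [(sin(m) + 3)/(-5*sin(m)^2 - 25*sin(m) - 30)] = cos(m)/(5*(sin(m) + 2)^2)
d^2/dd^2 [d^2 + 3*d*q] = 2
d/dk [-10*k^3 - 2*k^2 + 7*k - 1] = -30*k^2 - 4*k + 7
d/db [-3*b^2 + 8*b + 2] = 8 - 6*b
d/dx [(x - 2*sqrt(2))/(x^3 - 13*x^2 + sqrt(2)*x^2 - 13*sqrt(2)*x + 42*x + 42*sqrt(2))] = (x^3 - 13*x^2 + sqrt(2)*x^2 - 13*sqrt(2)*x + 42*x - (x - 2*sqrt(2))*(3*x^2 - 26*x + 2*sqrt(2)*x - 13*sqrt(2) + 42) + 42*sqrt(2))/(x^3 - 13*x^2 + sqrt(2)*x^2 - 13*sqrt(2)*x + 42*x + 42*sqrt(2))^2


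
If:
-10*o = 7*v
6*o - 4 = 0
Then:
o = 2/3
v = -20/21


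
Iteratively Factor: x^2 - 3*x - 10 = (x - 5)*(x + 2)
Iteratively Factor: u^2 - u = (u)*(u - 1)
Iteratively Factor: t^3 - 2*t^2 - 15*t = (t - 5)*(t^2 + 3*t) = (t - 5)*(t + 3)*(t)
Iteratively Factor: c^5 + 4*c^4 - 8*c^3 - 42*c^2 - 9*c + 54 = (c + 2)*(c^4 + 2*c^3 - 12*c^2 - 18*c + 27) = (c + 2)*(c + 3)*(c^3 - c^2 - 9*c + 9) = (c - 3)*(c + 2)*(c + 3)*(c^2 + 2*c - 3) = (c - 3)*(c + 2)*(c + 3)^2*(c - 1)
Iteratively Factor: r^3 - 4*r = (r)*(r^2 - 4) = r*(r - 2)*(r + 2)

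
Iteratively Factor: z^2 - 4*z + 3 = (z - 3)*(z - 1)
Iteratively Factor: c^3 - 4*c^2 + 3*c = (c - 1)*(c^2 - 3*c) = (c - 3)*(c - 1)*(c)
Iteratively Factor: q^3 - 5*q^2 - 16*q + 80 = (q - 5)*(q^2 - 16) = (q - 5)*(q + 4)*(q - 4)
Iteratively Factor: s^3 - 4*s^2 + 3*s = (s)*(s^2 - 4*s + 3) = s*(s - 1)*(s - 3)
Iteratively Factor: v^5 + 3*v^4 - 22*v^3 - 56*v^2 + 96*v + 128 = (v + 4)*(v^4 - v^3 - 18*v^2 + 16*v + 32) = (v - 2)*(v + 4)*(v^3 + v^2 - 16*v - 16) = (v - 2)*(v + 4)^2*(v^2 - 3*v - 4) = (v - 4)*(v - 2)*(v + 4)^2*(v + 1)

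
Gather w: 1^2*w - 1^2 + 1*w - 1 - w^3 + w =-w^3 + 3*w - 2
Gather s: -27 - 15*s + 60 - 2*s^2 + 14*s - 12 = -2*s^2 - s + 21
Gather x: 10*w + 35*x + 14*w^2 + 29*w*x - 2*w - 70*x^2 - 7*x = 14*w^2 + 8*w - 70*x^2 + x*(29*w + 28)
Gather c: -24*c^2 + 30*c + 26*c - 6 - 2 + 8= -24*c^2 + 56*c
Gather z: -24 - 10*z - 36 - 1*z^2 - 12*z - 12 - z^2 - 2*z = -2*z^2 - 24*z - 72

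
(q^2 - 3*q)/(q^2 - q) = (q - 3)/(q - 1)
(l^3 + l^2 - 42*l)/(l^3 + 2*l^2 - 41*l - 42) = l/(l + 1)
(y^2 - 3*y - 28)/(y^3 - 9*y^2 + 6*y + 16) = (y^2 - 3*y - 28)/(y^3 - 9*y^2 + 6*y + 16)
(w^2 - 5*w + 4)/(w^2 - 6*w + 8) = (w - 1)/(w - 2)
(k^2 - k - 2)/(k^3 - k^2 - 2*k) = 1/k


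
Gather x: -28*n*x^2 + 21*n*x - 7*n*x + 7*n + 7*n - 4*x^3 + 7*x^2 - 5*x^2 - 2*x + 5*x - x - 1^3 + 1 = 14*n - 4*x^3 + x^2*(2 - 28*n) + x*(14*n + 2)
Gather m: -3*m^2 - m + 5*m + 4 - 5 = -3*m^2 + 4*m - 1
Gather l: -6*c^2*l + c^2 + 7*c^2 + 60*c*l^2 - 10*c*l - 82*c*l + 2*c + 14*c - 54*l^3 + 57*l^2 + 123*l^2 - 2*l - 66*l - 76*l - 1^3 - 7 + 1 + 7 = 8*c^2 + 16*c - 54*l^3 + l^2*(60*c + 180) + l*(-6*c^2 - 92*c - 144)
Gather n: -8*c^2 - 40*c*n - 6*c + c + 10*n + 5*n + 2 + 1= -8*c^2 - 5*c + n*(15 - 40*c) + 3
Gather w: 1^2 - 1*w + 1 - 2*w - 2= -3*w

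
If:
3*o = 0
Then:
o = 0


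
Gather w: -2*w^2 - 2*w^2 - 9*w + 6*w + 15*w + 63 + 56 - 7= -4*w^2 + 12*w + 112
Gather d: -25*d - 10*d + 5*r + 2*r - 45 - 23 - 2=-35*d + 7*r - 70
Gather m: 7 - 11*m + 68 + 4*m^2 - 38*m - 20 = 4*m^2 - 49*m + 55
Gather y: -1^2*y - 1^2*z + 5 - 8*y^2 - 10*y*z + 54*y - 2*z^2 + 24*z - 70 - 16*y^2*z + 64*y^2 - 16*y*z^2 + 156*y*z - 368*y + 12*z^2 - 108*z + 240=y^2*(56 - 16*z) + y*(-16*z^2 + 146*z - 315) + 10*z^2 - 85*z + 175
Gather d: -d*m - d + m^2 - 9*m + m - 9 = d*(-m - 1) + m^2 - 8*m - 9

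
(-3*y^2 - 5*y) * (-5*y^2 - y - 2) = 15*y^4 + 28*y^3 + 11*y^2 + 10*y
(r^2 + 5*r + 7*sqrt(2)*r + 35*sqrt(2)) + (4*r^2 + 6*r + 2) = 5*r^2 + 7*sqrt(2)*r + 11*r + 2 + 35*sqrt(2)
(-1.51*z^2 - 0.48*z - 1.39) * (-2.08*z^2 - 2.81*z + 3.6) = 3.1408*z^4 + 5.2415*z^3 - 1.196*z^2 + 2.1779*z - 5.004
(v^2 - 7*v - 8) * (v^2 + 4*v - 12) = v^4 - 3*v^3 - 48*v^2 + 52*v + 96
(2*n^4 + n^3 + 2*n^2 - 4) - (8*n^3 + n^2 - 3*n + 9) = 2*n^4 - 7*n^3 + n^2 + 3*n - 13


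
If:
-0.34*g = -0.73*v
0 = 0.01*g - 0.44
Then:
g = 44.00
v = 20.49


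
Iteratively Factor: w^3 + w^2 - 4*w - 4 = (w + 2)*(w^2 - w - 2) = (w + 1)*(w + 2)*(w - 2)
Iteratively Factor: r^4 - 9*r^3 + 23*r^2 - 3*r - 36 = (r + 1)*(r^3 - 10*r^2 + 33*r - 36) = (r - 3)*(r + 1)*(r^2 - 7*r + 12) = (r - 3)^2*(r + 1)*(r - 4)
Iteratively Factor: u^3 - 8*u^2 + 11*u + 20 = (u - 4)*(u^2 - 4*u - 5) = (u - 4)*(u + 1)*(u - 5)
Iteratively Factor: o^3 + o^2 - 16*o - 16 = (o + 1)*(o^2 - 16) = (o + 1)*(o + 4)*(o - 4)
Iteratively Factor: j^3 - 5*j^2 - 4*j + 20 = (j - 5)*(j^2 - 4) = (j - 5)*(j - 2)*(j + 2)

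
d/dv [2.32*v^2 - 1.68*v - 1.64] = 4.64*v - 1.68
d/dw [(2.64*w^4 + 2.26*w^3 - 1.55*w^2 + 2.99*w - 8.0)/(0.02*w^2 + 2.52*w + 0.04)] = (0.1056*w^5 + 20.0036*w^4 + 11.8128*w^3 - 3.6946*w^2 + 0.196000000000001*w + 20.2796)/(0.0004*w^4 + 0.1008*w^3 + 6.352*w^2 + 0.2016*w + 0.0016)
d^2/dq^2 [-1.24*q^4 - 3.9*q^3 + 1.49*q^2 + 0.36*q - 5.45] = -14.88*q^2 - 23.4*q + 2.98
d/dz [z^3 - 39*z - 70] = 3*z^2 - 39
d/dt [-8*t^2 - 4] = -16*t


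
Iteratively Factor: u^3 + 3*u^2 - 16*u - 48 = (u + 3)*(u^2 - 16) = (u - 4)*(u + 3)*(u + 4)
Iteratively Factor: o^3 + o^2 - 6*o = (o + 3)*(o^2 - 2*o) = o*(o + 3)*(o - 2)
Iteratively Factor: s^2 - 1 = (s + 1)*(s - 1)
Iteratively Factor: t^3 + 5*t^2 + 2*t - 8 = (t + 2)*(t^2 + 3*t - 4) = (t - 1)*(t + 2)*(t + 4)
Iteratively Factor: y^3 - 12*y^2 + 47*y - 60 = (y - 4)*(y^2 - 8*y + 15) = (y - 5)*(y - 4)*(y - 3)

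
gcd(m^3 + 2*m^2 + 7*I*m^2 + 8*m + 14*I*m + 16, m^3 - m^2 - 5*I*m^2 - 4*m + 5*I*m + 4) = m - I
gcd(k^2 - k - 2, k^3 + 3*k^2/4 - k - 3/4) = k + 1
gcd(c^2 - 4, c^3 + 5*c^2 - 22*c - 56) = c + 2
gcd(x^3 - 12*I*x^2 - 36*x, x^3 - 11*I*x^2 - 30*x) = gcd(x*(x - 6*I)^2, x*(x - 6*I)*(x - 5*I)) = x^2 - 6*I*x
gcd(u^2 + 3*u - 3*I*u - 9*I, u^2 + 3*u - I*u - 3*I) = u + 3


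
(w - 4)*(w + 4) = w^2 - 16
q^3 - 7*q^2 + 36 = (q - 6)*(q - 3)*(q + 2)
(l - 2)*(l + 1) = l^2 - l - 2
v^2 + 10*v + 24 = (v + 4)*(v + 6)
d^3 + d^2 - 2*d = d*(d - 1)*(d + 2)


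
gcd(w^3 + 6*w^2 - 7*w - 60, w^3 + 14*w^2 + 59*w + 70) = w + 5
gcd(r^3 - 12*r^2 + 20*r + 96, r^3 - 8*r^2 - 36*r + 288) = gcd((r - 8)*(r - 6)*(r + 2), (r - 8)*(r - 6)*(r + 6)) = r^2 - 14*r + 48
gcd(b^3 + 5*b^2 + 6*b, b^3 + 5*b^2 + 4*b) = b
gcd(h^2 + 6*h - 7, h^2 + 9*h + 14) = h + 7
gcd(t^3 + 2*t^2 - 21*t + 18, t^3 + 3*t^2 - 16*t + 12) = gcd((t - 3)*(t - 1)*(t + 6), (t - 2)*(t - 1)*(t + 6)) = t^2 + 5*t - 6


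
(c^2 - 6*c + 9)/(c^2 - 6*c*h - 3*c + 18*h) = (c - 3)/(c - 6*h)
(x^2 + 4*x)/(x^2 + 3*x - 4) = x/(x - 1)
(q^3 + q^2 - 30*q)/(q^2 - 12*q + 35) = q*(q + 6)/(q - 7)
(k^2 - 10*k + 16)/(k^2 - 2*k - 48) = (k - 2)/(k + 6)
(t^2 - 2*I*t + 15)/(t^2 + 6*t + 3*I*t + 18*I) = (t - 5*I)/(t + 6)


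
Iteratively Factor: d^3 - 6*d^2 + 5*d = (d - 1)*(d^2 - 5*d) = d*(d - 1)*(d - 5)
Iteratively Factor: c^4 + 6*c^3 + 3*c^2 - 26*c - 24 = (c + 3)*(c^3 + 3*c^2 - 6*c - 8) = (c - 2)*(c + 3)*(c^2 + 5*c + 4) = (c - 2)*(c + 1)*(c + 3)*(c + 4)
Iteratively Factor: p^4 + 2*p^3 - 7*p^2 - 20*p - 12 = (p + 1)*(p^3 + p^2 - 8*p - 12) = (p - 3)*(p + 1)*(p^2 + 4*p + 4) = (p - 3)*(p + 1)*(p + 2)*(p + 2)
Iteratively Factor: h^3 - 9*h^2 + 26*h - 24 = (h - 4)*(h^2 - 5*h + 6) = (h - 4)*(h - 3)*(h - 2)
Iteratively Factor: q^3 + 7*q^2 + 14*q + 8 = (q + 4)*(q^2 + 3*q + 2) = (q + 1)*(q + 4)*(q + 2)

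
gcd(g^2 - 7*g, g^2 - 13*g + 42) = g - 7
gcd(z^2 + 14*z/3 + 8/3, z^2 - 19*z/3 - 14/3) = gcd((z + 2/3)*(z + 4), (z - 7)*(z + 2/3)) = z + 2/3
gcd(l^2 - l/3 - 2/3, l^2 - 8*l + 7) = l - 1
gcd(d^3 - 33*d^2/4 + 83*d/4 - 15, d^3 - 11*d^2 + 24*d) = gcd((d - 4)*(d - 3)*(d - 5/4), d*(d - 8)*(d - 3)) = d - 3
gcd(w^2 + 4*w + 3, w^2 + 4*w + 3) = w^2 + 4*w + 3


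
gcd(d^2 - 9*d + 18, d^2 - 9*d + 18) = d^2 - 9*d + 18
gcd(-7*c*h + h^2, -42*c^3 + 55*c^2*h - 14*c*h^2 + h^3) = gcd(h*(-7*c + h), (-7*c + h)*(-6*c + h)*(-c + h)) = 7*c - h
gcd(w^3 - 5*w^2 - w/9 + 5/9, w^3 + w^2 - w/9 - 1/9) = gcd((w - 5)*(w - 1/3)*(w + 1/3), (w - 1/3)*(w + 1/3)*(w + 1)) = w^2 - 1/9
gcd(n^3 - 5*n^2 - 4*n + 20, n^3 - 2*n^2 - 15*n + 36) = 1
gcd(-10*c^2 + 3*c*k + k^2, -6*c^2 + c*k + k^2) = 2*c - k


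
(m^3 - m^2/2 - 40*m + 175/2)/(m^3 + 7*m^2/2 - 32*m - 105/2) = (2*m - 5)/(2*m + 3)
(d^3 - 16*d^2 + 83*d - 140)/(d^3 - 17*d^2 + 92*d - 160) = (d - 7)/(d - 8)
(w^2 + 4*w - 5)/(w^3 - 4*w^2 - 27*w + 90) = (w - 1)/(w^2 - 9*w + 18)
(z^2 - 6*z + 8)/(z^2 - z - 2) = (z - 4)/(z + 1)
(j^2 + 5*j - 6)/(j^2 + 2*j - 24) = (j - 1)/(j - 4)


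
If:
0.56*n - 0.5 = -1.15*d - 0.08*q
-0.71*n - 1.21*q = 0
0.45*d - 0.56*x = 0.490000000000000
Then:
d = 1.24444444444444*x + 1.08888888888889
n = -2.78937571592211*x - 1.46615478235968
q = 1.63674112256586*x + 0.860305698739977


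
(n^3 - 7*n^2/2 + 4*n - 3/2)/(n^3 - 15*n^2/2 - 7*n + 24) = (n^2 - 2*n + 1)/(n^2 - 6*n - 16)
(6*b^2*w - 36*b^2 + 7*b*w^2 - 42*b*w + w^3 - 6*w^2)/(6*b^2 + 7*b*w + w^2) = w - 6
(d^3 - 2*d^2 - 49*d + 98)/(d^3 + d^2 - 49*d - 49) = (d - 2)/(d + 1)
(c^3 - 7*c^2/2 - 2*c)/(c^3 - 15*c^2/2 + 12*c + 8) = c/(c - 4)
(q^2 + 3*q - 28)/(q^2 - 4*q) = (q + 7)/q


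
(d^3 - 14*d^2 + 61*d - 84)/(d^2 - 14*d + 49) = (d^2 - 7*d + 12)/(d - 7)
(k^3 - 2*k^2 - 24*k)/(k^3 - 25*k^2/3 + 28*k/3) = 3*(k^2 - 2*k - 24)/(3*k^2 - 25*k + 28)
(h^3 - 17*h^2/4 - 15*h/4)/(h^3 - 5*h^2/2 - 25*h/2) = (4*h + 3)/(2*(2*h + 5))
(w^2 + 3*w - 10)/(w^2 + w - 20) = (w - 2)/(w - 4)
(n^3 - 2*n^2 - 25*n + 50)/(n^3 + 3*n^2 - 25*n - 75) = (n - 2)/(n + 3)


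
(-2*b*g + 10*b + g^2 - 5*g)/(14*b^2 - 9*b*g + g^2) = (5 - g)/(7*b - g)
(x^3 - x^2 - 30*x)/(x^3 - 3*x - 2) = x*(-x^2 + x + 30)/(-x^3 + 3*x + 2)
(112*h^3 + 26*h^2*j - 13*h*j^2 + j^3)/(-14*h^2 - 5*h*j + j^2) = -8*h + j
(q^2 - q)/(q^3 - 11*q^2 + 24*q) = (q - 1)/(q^2 - 11*q + 24)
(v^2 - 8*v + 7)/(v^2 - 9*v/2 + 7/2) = 2*(v - 7)/(2*v - 7)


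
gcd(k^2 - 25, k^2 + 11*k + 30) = k + 5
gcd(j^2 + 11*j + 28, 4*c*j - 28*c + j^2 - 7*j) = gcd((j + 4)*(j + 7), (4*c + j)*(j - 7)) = 1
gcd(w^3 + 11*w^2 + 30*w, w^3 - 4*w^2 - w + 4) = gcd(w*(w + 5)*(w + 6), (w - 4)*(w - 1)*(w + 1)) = 1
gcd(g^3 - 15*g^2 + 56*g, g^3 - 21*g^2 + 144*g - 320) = g - 8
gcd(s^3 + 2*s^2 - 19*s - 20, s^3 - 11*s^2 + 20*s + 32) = s^2 - 3*s - 4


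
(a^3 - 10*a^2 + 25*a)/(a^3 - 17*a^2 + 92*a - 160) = a*(a - 5)/(a^2 - 12*a + 32)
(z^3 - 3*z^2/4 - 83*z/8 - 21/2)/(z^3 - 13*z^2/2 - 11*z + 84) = (8*z^2 + 26*z + 21)/(4*(2*z^2 - 5*z - 42))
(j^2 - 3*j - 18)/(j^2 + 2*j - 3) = (j - 6)/(j - 1)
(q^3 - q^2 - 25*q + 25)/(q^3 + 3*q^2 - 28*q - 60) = (q^2 + 4*q - 5)/(q^2 + 8*q + 12)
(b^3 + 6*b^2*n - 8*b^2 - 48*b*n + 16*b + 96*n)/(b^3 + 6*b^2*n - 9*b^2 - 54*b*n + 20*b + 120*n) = (b - 4)/(b - 5)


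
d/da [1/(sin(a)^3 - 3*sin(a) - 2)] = 3*cos(a)^3/((sin(a) - 2)^2*(sin(a) + 1)^4)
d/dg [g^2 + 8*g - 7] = 2*g + 8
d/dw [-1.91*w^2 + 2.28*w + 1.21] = 2.28 - 3.82*w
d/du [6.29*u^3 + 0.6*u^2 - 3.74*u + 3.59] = 18.87*u^2 + 1.2*u - 3.74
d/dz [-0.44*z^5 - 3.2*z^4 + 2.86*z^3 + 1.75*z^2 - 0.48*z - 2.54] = -2.2*z^4 - 12.8*z^3 + 8.58*z^2 + 3.5*z - 0.48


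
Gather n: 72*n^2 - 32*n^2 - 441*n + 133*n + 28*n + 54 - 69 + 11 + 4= 40*n^2 - 280*n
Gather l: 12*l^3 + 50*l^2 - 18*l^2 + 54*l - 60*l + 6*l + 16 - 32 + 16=12*l^3 + 32*l^2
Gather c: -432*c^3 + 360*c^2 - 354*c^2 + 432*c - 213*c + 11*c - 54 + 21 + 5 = -432*c^3 + 6*c^2 + 230*c - 28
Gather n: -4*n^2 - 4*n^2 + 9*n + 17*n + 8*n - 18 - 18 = -8*n^2 + 34*n - 36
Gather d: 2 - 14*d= 2 - 14*d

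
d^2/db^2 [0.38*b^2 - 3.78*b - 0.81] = 0.760000000000000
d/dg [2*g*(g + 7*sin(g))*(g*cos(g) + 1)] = -2*g^3*sin(g) + 6*g^2*cos(g) + 14*g^2*cos(2*g) + 14*g*sin(2*g) + 14*g*cos(g) + 4*g + 14*sin(g)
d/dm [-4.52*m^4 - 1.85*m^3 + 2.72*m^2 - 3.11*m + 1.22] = -18.08*m^3 - 5.55*m^2 + 5.44*m - 3.11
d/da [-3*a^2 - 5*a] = -6*a - 5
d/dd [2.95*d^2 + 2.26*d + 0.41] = 5.9*d + 2.26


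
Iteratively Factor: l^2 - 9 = (l + 3)*(l - 3)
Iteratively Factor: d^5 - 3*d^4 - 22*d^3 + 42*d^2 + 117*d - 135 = (d + 3)*(d^4 - 6*d^3 - 4*d^2 + 54*d - 45) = (d - 5)*(d + 3)*(d^3 - d^2 - 9*d + 9) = (d - 5)*(d - 1)*(d + 3)*(d^2 - 9) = (d - 5)*(d - 1)*(d + 3)^2*(d - 3)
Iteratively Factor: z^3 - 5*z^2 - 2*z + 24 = (z - 3)*(z^2 - 2*z - 8) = (z - 3)*(z + 2)*(z - 4)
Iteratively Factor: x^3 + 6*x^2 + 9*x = (x + 3)*(x^2 + 3*x) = x*(x + 3)*(x + 3)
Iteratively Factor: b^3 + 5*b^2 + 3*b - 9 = (b + 3)*(b^2 + 2*b - 3) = (b - 1)*(b + 3)*(b + 3)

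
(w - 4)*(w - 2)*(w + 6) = w^3 - 28*w + 48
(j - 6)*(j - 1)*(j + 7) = j^3 - 43*j + 42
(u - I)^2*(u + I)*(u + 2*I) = u^4 + I*u^3 + 3*u^2 + I*u + 2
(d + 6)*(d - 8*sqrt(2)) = d^2 - 8*sqrt(2)*d + 6*d - 48*sqrt(2)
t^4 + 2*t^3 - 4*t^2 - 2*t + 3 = (t - 1)^2*(t + 1)*(t + 3)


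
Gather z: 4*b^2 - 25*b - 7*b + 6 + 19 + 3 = 4*b^2 - 32*b + 28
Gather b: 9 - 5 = 4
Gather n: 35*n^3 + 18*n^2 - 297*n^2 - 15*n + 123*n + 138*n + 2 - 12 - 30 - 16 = 35*n^3 - 279*n^2 + 246*n - 56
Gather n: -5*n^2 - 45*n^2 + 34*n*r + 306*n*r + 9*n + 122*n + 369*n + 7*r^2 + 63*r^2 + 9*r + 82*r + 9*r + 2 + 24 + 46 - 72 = -50*n^2 + n*(340*r + 500) + 70*r^2 + 100*r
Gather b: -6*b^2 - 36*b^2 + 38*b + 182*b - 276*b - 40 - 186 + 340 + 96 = -42*b^2 - 56*b + 210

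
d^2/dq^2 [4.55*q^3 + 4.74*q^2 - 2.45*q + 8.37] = 27.3*q + 9.48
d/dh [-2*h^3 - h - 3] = -6*h^2 - 1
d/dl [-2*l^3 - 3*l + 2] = -6*l^2 - 3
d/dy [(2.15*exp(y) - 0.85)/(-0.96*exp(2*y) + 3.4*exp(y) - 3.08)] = (2.064*exp(2*y) - 1.632*exp(y) - 3.732)*exp(y)/(0.9216*exp(4*y) - 6.528*exp(3*y) + 17.4736*exp(2*y) - 20.944*exp(y) + 9.4864)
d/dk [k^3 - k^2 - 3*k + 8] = 3*k^2 - 2*k - 3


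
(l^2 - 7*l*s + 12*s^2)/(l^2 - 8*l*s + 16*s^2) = (-l + 3*s)/(-l + 4*s)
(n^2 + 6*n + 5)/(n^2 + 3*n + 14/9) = 9*(n^2 + 6*n + 5)/(9*n^2 + 27*n + 14)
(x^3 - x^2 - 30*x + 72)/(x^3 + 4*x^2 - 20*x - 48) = (x - 3)/(x + 2)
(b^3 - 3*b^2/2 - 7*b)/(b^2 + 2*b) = b - 7/2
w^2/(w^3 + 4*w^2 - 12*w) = w/(w^2 + 4*w - 12)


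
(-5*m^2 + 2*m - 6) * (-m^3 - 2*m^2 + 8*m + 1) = 5*m^5 + 8*m^4 - 38*m^3 + 23*m^2 - 46*m - 6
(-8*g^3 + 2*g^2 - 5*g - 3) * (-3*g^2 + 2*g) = 24*g^5 - 22*g^4 + 19*g^3 - g^2 - 6*g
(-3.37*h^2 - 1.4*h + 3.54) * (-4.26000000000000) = 14.3562*h^2 + 5.964*h - 15.0804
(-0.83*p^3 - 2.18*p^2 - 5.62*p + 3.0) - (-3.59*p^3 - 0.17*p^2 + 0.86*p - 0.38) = 2.76*p^3 - 2.01*p^2 - 6.48*p + 3.38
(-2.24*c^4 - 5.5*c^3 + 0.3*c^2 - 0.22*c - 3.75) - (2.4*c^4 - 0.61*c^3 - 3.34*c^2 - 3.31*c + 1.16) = -4.64*c^4 - 4.89*c^3 + 3.64*c^2 + 3.09*c - 4.91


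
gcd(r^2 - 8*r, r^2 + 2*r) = r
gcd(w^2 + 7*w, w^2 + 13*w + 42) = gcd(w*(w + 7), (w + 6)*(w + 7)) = w + 7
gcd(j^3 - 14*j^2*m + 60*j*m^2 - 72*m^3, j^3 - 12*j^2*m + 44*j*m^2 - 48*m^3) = j^2 - 8*j*m + 12*m^2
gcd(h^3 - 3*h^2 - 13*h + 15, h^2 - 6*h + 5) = h^2 - 6*h + 5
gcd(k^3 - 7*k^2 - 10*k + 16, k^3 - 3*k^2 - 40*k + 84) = 1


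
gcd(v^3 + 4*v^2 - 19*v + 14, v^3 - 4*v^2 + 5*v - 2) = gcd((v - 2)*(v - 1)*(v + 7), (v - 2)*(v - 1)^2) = v^2 - 3*v + 2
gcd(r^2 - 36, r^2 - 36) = r^2 - 36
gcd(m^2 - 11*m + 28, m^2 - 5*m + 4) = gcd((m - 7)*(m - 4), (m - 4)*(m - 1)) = m - 4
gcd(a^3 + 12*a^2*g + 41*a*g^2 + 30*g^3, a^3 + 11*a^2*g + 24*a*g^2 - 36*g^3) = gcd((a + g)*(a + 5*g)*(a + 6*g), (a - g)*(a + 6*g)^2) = a + 6*g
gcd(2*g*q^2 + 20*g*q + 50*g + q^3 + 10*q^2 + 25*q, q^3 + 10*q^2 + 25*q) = q^2 + 10*q + 25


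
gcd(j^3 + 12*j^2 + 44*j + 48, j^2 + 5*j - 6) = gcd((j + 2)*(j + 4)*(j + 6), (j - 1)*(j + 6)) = j + 6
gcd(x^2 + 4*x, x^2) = x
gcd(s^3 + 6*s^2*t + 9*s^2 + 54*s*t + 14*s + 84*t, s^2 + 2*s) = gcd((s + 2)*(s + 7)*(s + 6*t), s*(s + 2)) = s + 2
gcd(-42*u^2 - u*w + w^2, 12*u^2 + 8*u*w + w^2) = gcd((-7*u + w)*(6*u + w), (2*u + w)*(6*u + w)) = 6*u + w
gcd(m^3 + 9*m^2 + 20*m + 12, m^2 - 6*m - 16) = m + 2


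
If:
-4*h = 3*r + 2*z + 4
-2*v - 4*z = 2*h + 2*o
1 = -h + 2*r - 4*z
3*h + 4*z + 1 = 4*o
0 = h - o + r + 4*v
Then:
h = -109/21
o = -16/21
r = 11/3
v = 4/21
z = 121/42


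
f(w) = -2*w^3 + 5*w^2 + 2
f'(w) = -6*w^2 + 10*w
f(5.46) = -174.48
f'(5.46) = -124.27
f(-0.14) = 2.10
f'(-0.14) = -1.52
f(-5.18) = 414.15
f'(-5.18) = -212.79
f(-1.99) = 37.56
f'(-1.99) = -43.66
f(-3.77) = 180.23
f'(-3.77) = -122.98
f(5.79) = -218.59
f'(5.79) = -143.24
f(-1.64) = 24.27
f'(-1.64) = -32.54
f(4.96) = -119.04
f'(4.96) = -98.01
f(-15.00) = 7877.00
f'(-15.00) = -1500.00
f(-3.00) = 101.00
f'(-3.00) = -84.00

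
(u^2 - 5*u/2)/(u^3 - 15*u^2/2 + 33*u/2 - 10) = u/(u^2 - 5*u + 4)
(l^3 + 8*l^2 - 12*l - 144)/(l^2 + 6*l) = l + 2 - 24/l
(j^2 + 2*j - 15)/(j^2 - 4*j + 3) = (j + 5)/(j - 1)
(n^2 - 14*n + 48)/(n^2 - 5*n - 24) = (n - 6)/(n + 3)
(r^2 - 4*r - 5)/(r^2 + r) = (r - 5)/r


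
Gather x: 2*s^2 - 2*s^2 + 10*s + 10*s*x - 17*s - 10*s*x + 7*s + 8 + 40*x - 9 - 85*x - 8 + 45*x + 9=0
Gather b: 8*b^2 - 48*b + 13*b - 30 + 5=8*b^2 - 35*b - 25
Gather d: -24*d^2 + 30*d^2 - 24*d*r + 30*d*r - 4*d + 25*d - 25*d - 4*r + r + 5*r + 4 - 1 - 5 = 6*d^2 + d*(6*r - 4) + 2*r - 2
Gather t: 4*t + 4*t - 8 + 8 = 8*t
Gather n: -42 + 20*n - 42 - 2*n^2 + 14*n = -2*n^2 + 34*n - 84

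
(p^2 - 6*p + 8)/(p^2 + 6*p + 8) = (p^2 - 6*p + 8)/(p^2 + 6*p + 8)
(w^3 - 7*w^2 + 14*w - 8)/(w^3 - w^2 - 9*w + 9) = (w^2 - 6*w + 8)/(w^2 - 9)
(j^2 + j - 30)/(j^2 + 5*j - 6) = (j - 5)/(j - 1)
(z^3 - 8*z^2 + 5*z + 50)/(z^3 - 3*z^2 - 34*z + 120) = (z^2 - 3*z - 10)/(z^2 + 2*z - 24)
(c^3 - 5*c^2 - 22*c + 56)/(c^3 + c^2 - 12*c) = (c^2 - 9*c + 14)/(c*(c - 3))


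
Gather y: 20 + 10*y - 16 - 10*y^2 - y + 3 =-10*y^2 + 9*y + 7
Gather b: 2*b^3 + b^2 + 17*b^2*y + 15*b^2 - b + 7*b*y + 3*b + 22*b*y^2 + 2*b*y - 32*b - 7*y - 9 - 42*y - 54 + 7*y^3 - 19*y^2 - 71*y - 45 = 2*b^3 + b^2*(17*y + 16) + b*(22*y^2 + 9*y - 30) + 7*y^3 - 19*y^2 - 120*y - 108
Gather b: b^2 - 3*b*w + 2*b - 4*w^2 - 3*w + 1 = b^2 + b*(2 - 3*w) - 4*w^2 - 3*w + 1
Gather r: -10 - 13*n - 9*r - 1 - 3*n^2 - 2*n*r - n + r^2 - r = -3*n^2 - 14*n + r^2 + r*(-2*n - 10) - 11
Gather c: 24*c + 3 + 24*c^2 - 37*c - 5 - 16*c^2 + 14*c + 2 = 8*c^2 + c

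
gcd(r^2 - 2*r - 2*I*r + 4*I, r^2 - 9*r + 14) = r - 2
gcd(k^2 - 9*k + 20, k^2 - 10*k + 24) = k - 4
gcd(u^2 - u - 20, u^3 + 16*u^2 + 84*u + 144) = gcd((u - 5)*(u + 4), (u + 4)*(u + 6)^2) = u + 4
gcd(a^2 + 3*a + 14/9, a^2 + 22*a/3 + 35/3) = a + 7/3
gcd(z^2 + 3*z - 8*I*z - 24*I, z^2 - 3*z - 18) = z + 3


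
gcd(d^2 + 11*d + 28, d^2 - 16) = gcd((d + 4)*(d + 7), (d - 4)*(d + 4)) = d + 4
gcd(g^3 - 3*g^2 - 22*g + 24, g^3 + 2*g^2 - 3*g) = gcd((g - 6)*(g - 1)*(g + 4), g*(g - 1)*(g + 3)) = g - 1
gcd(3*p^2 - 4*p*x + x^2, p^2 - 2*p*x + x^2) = -p + x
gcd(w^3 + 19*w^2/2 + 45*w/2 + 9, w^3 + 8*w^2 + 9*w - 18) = w^2 + 9*w + 18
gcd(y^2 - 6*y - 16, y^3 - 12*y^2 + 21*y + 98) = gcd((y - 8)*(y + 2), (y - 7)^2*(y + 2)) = y + 2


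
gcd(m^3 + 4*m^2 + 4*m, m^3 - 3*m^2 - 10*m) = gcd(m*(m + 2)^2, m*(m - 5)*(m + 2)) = m^2 + 2*m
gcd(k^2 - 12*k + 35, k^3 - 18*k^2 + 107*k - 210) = k^2 - 12*k + 35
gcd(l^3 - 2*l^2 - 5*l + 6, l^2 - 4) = l + 2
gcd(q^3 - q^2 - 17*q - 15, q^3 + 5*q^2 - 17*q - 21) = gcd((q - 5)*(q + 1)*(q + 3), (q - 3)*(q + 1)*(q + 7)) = q + 1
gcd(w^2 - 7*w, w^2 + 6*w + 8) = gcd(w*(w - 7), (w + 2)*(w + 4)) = 1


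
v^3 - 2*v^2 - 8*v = v*(v - 4)*(v + 2)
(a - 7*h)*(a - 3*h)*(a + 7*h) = a^3 - 3*a^2*h - 49*a*h^2 + 147*h^3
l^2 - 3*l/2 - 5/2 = (l - 5/2)*(l + 1)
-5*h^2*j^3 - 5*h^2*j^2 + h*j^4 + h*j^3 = j^2*(-5*h + j)*(h*j + h)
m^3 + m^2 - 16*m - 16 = (m - 4)*(m + 1)*(m + 4)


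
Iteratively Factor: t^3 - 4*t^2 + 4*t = (t - 2)*(t^2 - 2*t) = (t - 2)^2*(t)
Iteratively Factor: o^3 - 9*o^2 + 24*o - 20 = (o - 2)*(o^2 - 7*o + 10) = (o - 5)*(o - 2)*(o - 2)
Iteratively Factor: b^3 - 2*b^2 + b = (b - 1)*(b^2 - b) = (b - 1)^2*(b)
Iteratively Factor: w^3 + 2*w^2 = (w + 2)*(w^2) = w*(w + 2)*(w)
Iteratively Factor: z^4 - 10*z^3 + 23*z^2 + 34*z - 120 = (z - 4)*(z^3 - 6*z^2 - z + 30) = (z - 5)*(z - 4)*(z^2 - z - 6) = (z - 5)*(z - 4)*(z - 3)*(z + 2)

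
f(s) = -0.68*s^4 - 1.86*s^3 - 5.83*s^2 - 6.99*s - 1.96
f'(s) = -2.72*s^3 - 5.58*s^2 - 11.66*s - 6.99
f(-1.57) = -2.29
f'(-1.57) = 8.09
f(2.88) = -161.66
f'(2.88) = -151.83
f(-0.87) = 0.54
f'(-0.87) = 0.72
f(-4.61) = -218.53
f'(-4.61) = 194.66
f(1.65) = -42.76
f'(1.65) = -53.64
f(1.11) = -20.48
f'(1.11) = -30.53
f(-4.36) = -173.88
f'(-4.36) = 163.21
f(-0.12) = -1.20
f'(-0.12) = -5.67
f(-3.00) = -38.32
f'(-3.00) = 51.21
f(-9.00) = -3516.82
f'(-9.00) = 1628.85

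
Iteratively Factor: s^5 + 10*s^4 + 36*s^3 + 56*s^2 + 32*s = (s + 4)*(s^4 + 6*s^3 + 12*s^2 + 8*s) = (s + 2)*(s + 4)*(s^3 + 4*s^2 + 4*s) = (s + 2)^2*(s + 4)*(s^2 + 2*s) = (s + 2)^3*(s + 4)*(s)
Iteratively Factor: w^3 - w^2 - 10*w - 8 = (w + 1)*(w^2 - 2*w - 8) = (w - 4)*(w + 1)*(w + 2)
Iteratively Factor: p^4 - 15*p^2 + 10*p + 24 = (p + 1)*(p^3 - p^2 - 14*p + 24) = (p + 1)*(p + 4)*(p^2 - 5*p + 6) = (p - 2)*(p + 1)*(p + 4)*(p - 3)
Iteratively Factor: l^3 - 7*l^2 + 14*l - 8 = (l - 4)*(l^2 - 3*l + 2) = (l - 4)*(l - 1)*(l - 2)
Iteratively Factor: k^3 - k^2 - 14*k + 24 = (k - 2)*(k^2 + k - 12) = (k - 2)*(k + 4)*(k - 3)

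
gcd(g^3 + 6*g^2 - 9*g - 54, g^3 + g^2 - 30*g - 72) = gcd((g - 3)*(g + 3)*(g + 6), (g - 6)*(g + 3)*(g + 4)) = g + 3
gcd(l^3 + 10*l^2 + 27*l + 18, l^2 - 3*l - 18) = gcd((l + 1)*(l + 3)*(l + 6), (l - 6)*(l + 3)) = l + 3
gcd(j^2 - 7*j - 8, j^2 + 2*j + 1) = j + 1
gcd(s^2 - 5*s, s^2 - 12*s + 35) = s - 5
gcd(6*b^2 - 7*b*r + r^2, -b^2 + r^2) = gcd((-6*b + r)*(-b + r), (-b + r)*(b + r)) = -b + r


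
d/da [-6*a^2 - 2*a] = -12*a - 2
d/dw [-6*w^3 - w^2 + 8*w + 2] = -18*w^2 - 2*w + 8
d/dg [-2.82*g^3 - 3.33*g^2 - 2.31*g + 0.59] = -8.46*g^2 - 6.66*g - 2.31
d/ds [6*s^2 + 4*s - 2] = 12*s + 4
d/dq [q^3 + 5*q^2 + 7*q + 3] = 3*q^2 + 10*q + 7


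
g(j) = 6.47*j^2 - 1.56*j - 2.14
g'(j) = 12.94*j - 1.56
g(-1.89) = 23.92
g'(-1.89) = -26.02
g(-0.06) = -2.02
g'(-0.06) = -2.34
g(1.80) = 16.01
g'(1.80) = 21.73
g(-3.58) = 86.37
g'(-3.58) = -47.89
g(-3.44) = 79.79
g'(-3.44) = -46.07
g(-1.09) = 7.25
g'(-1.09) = -15.66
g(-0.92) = 4.77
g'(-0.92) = -13.46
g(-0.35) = -0.80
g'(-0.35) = -6.09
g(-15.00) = 1477.01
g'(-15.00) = -195.66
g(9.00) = 507.89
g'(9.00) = 114.90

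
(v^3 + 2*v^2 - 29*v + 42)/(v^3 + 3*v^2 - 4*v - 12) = (v^2 + 4*v - 21)/(v^2 + 5*v + 6)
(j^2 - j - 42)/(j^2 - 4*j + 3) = (j^2 - j - 42)/(j^2 - 4*j + 3)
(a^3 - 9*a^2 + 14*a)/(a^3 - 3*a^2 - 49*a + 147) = a*(a - 2)/(a^2 + 4*a - 21)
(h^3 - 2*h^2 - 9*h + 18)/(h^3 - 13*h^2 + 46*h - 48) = (h + 3)/(h - 8)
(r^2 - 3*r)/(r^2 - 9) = r/(r + 3)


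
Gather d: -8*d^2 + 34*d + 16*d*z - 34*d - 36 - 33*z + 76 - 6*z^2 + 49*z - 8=-8*d^2 + 16*d*z - 6*z^2 + 16*z + 32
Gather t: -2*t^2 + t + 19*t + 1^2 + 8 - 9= -2*t^2 + 20*t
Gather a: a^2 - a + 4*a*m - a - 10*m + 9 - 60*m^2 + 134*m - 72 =a^2 + a*(4*m - 2) - 60*m^2 + 124*m - 63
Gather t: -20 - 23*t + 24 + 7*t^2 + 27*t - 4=7*t^2 + 4*t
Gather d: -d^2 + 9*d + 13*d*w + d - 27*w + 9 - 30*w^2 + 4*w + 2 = -d^2 + d*(13*w + 10) - 30*w^2 - 23*w + 11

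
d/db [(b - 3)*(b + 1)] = 2*b - 2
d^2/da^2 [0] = 0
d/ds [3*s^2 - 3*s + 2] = 6*s - 3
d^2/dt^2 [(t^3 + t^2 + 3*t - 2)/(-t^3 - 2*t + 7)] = 2*(-t^6 - 3*t^5 - 24*t^4 - 47*t^3 - 72*t^2 - 105*t - 83)/(t^9 + 6*t^7 - 21*t^6 + 12*t^5 - 84*t^4 + 155*t^3 - 84*t^2 + 294*t - 343)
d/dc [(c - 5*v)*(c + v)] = 2*c - 4*v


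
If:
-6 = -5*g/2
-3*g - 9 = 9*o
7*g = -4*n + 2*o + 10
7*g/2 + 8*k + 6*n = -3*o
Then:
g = 12/5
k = 63/40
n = -13/5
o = -9/5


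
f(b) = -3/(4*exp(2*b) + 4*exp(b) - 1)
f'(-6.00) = 0.03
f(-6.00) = 3.03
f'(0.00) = 0.73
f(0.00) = -0.43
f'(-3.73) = 0.37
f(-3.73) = 3.33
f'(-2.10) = 9.03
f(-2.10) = 6.66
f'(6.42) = 0.00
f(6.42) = -0.00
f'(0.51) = 0.31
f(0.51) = -0.18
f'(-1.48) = 286.34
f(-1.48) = -25.46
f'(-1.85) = 33.48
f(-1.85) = 11.02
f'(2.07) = 0.02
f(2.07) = -0.01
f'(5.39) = 0.00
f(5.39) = -0.00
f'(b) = -3*(-8*exp(2*b) - 4*exp(b))/(4*exp(2*b) + 4*exp(b) - 1)^2 = (24*exp(b) + 12)*exp(b)/(4*exp(2*b) + 4*exp(b) - 1)^2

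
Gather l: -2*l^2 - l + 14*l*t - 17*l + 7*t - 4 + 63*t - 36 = -2*l^2 + l*(14*t - 18) + 70*t - 40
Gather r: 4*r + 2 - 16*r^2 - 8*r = -16*r^2 - 4*r + 2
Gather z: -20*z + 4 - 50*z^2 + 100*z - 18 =-50*z^2 + 80*z - 14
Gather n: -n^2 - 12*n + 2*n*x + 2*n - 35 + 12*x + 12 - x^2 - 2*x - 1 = -n^2 + n*(2*x - 10) - x^2 + 10*x - 24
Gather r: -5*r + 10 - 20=-5*r - 10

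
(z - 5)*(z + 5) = z^2 - 25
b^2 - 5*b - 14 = (b - 7)*(b + 2)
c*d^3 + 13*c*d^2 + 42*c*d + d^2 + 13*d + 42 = (d + 6)*(d + 7)*(c*d + 1)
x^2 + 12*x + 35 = (x + 5)*(x + 7)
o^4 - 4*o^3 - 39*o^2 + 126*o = o*(o - 7)*(o - 3)*(o + 6)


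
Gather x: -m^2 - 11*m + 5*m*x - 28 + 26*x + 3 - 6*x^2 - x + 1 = -m^2 - 11*m - 6*x^2 + x*(5*m + 25) - 24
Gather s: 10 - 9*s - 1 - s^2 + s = -s^2 - 8*s + 9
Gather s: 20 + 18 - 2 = 36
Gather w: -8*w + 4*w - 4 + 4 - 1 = -4*w - 1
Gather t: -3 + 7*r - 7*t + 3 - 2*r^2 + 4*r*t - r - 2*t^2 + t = -2*r^2 + 6*r - 2*t^2 + t*(4*r - 6)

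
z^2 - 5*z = z*(z - 5)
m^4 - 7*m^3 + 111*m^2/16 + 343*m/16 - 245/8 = (m - 5)*(m - 2)*(m - 7/4)*(m + 7/4)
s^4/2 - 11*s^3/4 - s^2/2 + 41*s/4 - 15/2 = (s/2 + 1)*(s - 5)*(s - 3/2)*(s - 1)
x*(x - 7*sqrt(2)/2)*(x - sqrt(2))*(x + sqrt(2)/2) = x^4 - 4*sqrt(2)*x^3 + 5*x^2/2 + 7*sqrt(2)*x/2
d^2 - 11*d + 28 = (d - 7)*(d - 4)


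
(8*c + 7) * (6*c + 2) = 48*c^2 + 58*c + 14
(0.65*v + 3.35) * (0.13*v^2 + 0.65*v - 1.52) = 0.0845*v^3 + 0.858*v^2 + 1.1895*v - 5.092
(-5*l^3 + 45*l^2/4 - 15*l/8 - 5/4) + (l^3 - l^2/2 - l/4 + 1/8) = -4*l^3 + 43*l^2/4 - 17*l/8 - 9/8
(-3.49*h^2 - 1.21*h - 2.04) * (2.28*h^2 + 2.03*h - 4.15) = -7.9572*h^4 - 9.8435*h^3 + 7.376*h^2 + 0.880300000000001*h + 8.466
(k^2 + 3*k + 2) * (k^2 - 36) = k^4 + 3*k^3 - 34*k^2 - 108*k - 72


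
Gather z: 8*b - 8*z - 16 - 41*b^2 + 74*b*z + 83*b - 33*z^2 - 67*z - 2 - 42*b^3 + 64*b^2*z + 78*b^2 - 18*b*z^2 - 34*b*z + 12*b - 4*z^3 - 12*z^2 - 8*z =-42*b^3 + 37*b^2 + 103*b - 4*z^3 + z^2*(-18*b - 45) + z*(64*b^2 + 40*b - 83) - 18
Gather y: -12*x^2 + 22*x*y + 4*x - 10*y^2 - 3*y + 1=-12*x^2 + 4*x - 10*y^2 + y*(22*x - 3) + 1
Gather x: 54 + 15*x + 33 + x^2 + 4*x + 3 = x^2 + 19*x + 90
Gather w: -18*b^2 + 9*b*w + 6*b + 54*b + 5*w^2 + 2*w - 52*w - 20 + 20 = -18*b^2 + 60*b + 5*w^2 + w*(9*b - 50)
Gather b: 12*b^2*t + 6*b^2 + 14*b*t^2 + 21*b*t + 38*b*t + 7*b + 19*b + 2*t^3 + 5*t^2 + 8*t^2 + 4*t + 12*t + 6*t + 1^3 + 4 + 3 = b^2*(12*t + 6) + b*(14*t^2 + 59*t + 26) + 2*t^3 + 13*t^2 + 22*t + 8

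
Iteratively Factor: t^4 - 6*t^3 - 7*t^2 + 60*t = (t + 3)*(t^3 - 9*t^2 + 20*t) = (t - 4)*(t + 3)*(t^2 - 5*t) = (t - 5)*(t - 4)*(t + 3)*(t)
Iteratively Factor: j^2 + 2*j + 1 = (j + 1)*(j + 1)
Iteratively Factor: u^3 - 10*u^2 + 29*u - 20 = (u - 1)*(u^2 - 9*u + 20) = (u - 4)*(u - 1)*(u - 5)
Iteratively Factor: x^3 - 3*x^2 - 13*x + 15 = (x - 1)*(x^2 - 2*x - 15) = (x - 1)*(x + 3)*(x - 5)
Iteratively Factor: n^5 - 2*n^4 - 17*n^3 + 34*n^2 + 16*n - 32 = (n - 4)*(n^4 + 2*n^3 - 9*n^2 - 2*n + 8) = (n - 4)*(n + 1)*(n^3 + n^2 - 10*n + 8) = (n - 4)*(n + 1)*(n + 4)*(n^2 - 3*n + 2) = (n - 4)*(n - 2)*(n + 1)*(n + 4)*(n - 1)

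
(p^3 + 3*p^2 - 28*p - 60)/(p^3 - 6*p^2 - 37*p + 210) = (p + 2)/(p - 7)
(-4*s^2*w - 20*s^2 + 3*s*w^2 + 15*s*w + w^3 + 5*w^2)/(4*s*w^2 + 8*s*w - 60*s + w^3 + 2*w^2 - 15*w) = (-s + w)/(w - 3)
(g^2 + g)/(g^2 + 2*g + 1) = g/(g + 1)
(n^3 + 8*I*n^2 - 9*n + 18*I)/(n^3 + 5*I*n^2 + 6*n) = (n + 3*I)/n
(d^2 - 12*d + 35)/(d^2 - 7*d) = (d - 5)/d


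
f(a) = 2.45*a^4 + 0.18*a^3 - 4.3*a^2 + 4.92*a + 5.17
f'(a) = 9.8*a^3 + 0.54*a^2 - 8.6*a + 4.92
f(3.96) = 570.89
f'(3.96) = 587.90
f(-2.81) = 106.15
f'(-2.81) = -184.09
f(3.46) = 329.30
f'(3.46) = 387.56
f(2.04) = 41.27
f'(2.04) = 72.82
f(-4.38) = 787.70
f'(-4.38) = -770.52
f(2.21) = 55.43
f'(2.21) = 94.33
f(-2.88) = 119.59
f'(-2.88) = -199.93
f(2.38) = 73.56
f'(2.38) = 119.63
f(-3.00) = 145.30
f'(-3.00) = -229.02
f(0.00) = 5.17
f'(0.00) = 4.92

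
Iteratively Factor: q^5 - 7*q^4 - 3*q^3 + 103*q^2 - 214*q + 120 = (q - 5)*(q^4 - 2*q^3 - 13*q^2 + 38*q - 24) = (q - 5)*(q - 3)*(q^3 + q^2 - 10*q + 8) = (q - 5)*(q - 3)*(q - 2)*(q^2 + 3*q - 4) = (q - 5)*(q - 3)*(q - 2)*(q + 4)*(q - 1)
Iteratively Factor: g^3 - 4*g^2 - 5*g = (g + 1)*(g^2 - 5*g) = g*(g + 1)*(g - 5)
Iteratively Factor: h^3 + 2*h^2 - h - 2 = (h + 2)*(h^2 - 1) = (h + 1)*(h + 2)*(h - 1)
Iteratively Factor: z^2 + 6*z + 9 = (z + 3)*(z + 3)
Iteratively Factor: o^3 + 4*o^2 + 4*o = (o + 2)*(o^2 + 2*o) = (o + 2)^2*(o)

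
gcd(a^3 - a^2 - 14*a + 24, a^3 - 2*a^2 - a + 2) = a - 2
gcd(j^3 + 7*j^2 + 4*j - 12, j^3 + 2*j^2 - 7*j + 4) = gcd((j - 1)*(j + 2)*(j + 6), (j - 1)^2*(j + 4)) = j - 1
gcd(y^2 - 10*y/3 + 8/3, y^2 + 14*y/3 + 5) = 1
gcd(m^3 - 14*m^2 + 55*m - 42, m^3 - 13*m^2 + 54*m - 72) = m - 6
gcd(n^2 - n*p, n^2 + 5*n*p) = n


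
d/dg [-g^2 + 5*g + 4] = 5 - 2*g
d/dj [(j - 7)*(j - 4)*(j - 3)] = 3*j^2 - 28*j + 61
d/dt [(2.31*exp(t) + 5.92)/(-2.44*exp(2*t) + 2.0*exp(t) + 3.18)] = (5.6364*exp(2*t) + 28.8896*exp(t) - 4.4942)*exp(t)/(5.9536*exp(4*t) - 9.76*exp(3*t) - 11.5184*exp(2*t) + 12.72*exp(t) + 10.1124)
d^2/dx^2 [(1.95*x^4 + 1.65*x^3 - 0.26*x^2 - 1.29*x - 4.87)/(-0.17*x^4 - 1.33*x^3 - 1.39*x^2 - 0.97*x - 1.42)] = (-2.22044604925031e-16*x^10 + 0.786419999999996*x^9 + 2.809794*x^8 + 6.99811800000003*x^7 + 25.099216*x^6 + 76.69191*x^5 + 136.894584*x^4 + 95.549266*x^3 - 13.089408*x^2 - 51.027138*x - 12.56561)/(0.004913*x^12 + 0.115311*x^11 + 1.022652*x^10 + 4.32241*x^9 + 9.8007*x^8 + 16.158216*x^7 + 23.473702*x^6 + 26.532474*x^5 + 24.174315*x^4 + 20.445625*x^3 + 12.416622*x^2 + 5.867724*x + 2.863288)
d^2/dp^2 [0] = 0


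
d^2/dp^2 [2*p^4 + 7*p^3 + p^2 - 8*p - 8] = 24*p^2 + 42*p + 2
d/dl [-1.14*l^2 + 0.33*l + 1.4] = 0.33 - 2.28*l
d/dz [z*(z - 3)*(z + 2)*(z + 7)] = 4*z^3 + 18*z^2 - 26*z - 42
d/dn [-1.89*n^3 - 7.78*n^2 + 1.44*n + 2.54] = -5.67*n^2 - 15.56*n + 1.44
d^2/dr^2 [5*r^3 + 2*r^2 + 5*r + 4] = 30*r + 4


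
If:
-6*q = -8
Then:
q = 4/3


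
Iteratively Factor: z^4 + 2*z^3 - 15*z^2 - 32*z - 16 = (z - 4)*(z^3 + 6*z^2 + 9*z + 4) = (z - 4)*(z + 1)*(z^2 + 5*z + 4) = (z - 4)*(z + 1)*(z + 4)*(z + 1)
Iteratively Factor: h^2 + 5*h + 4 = (h + 1)*(h + 4)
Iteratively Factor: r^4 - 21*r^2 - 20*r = (r - 5)*(r^3 + 5*r^2 + 4*r) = r*(r - 5)*(r^2 + 5*r + 4) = r*(r - 5)*(r + 1)*(r + 4)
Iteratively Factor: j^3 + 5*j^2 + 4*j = (j)*(j^2 + 5*j + 4) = j*(j + 4)*(j + 1)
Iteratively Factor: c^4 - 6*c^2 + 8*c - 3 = (c + 3)*(c^3 - 3*c^2 + 3*c - 1) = (c - 1)*(c + 3)*(c^2 - 2*c + 1) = (c - 1)^2*(c + 3)*(c - 1)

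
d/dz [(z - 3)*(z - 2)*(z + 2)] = 3*z^2 - 6*z - 4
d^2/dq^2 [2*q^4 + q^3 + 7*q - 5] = 6*q*(4*q + 1)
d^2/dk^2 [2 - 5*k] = 0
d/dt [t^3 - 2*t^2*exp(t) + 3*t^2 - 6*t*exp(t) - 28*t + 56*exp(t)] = -2*t^2*exp(t) + 3*t^2 - 10*t*exp(t) + 6*t + 50*exp(t) - 28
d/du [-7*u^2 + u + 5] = 1 - 14*u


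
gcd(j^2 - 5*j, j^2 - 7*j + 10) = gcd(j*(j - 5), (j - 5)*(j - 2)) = j - 5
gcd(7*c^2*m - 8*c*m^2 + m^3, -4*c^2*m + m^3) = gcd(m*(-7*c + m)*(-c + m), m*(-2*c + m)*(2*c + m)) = m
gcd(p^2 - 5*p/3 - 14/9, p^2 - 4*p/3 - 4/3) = p + 2/3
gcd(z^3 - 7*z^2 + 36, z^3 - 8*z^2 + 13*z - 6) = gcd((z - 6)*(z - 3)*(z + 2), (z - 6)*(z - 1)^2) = z - 6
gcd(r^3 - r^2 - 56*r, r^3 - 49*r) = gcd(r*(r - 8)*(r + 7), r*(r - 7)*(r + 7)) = r^2 + 7*r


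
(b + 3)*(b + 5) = b^2 + 8*b + 15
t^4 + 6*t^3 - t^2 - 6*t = t*(t - 1)*(t + 1)*(t + 6)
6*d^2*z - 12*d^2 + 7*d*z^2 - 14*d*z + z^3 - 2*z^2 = (d + z)*(6*d + z)*(z - 2)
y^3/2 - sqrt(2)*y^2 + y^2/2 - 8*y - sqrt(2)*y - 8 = (y/2 + 1/2)*(y - 4*sqrt(2))*(y + 2*sqrt(2))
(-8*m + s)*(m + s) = -8*m^2 - 7*m*s + s^2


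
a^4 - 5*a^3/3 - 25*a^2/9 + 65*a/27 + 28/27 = (a - 7/3)*(a - 1)*(a + 1/3)*(a + 4/3)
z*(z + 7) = z^2 + 7*z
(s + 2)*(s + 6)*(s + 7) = s^3 + 15*s^2 + 68*s + 84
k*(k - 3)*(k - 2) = k^3 - 5*k^2 + 6*k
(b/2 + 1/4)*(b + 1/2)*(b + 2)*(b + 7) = b^4/2 + 5*b^3 + 93*b^2/8 + 65*b/8 + 7/4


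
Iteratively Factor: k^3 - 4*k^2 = (k - 4)*(k^2) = k*(k - 4)*(k)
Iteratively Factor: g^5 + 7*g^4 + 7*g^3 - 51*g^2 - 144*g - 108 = (g - 3)*(g^4 + 10*g^3 + 37*g^2 + 60*g + 36) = (g - 3)*(g + 3)*(g^3 + 7*g^2 + 16*g + 12) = (g - 3)*(g + 2)*(g + 3)*(g^2 + 5*g + 6) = (g - 3)*(g + 2)*(g + 3)^2*(g + 2)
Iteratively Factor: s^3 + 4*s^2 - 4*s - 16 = (s + 4)*(s^2 - 4) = (s - 2)*(s + 4)*(s + 2)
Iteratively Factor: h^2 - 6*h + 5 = (h - 1)*(h - 5)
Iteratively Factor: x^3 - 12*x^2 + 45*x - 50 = (x - 2)*(x^2 - 10*x + 25) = (x - 5)*(x - 2)*(x - 5)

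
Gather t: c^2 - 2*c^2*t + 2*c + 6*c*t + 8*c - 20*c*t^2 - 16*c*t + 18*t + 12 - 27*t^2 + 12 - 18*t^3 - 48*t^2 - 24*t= c^2 + 10*c - 18*t^3 + t^2*(-20*c - 75) + t*(-2*c^2 - 10*c - 6) + 24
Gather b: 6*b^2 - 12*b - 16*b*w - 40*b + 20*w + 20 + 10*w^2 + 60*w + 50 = 6*b^2 + b*(-16*w - 52) + 10*w^2 + 80*w + 70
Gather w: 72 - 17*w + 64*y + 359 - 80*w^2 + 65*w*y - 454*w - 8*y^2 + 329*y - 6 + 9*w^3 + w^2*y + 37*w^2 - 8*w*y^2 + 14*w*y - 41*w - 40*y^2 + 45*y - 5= 9*w^3 + w^2*(y - 43) + w*(-8*y^2 + 79*y - 512) - 48*y^2 + 438*y + 420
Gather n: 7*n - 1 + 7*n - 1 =14*n - 2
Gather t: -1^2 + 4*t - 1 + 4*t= 8*t - 2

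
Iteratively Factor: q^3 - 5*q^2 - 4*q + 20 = (q - 2)*(q^2 - 3*q - 10) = (q - 2)*(q + 2)*(q - 5)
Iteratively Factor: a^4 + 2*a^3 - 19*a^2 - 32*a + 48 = (a - 4)*(a^3 + 6*a^2 + 5*a - 12) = (a - 4)*(a + 3)*(a^2 + 3*a - 4) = (a - 4)*(a - 1)*(a + 3)*(a + 4)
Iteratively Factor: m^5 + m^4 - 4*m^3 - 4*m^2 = (m + 1)*(m^4 - 4*m^2) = (m + 1)*(m + 2)*(m^3 - 2*m^2) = m*(m + 1)*(m + 2)*(m^2 - 2*m) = m*(m - 2)*(m + 1)*(m + 2)*(m)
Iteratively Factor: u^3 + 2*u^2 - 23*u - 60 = (u - 5)*(u^2 + 7*u + 12) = (u - 5)*(u + 3)*(u + 4)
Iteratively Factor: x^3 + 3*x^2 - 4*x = (x)*(x^2 + 3*x - 4) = x*(x + 4)*(x - 1)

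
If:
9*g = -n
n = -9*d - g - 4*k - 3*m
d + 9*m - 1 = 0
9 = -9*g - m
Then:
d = 82 - 9*n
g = -n/9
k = 347*n/18 - 711/4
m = n - 9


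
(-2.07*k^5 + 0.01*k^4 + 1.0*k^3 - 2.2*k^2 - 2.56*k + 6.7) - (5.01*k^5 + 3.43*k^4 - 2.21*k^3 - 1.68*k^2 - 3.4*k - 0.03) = -7.08*k^5 - 3.42*k^4 + 3.21*k^3 - 0.52*k^2 + 0.84*k + 6.73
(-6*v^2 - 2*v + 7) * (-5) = 30*v^2 + 10*v - 35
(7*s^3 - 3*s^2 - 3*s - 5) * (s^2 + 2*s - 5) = 7*s^5 + 11*s^4 - 44*s^3 + 4*s^2 + 5*s + 25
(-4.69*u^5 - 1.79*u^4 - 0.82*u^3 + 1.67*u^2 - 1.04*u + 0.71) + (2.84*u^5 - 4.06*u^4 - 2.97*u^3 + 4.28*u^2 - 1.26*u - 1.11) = -1.85*u^5 - 5.85*u^4 - 3.79*u^3 + 5.95*u^2 - 2.3*u - 0.4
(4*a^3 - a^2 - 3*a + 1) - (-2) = 4*a^3 - a^2 - 3*a + 3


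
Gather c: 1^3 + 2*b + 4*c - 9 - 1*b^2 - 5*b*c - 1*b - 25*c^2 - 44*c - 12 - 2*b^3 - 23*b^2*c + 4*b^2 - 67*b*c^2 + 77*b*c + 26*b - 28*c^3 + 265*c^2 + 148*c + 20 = -2*b^3 + 3*b^2 + 27*b - 28*c^3 + c^2*(240 - 67*b) + c*(-23*b^2 + 72*b + 108)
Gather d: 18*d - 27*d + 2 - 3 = -9*d - 1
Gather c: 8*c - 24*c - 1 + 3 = 2 - 16*c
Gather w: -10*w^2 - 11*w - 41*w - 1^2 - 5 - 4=-10*w^2 - 52*w - 10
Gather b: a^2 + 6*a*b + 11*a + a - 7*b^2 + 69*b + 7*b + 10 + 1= a^2 + 12*a - 7*b^2 + b*(6*a + 76) + 11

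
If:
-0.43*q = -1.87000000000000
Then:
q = 4.35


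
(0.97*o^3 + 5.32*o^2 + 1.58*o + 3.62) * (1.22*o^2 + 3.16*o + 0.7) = 1.1834*o^5 + 9.5556*o^4 + 19.4178*o^3 + 13.1332*o^2 + 12.5452*o + 2.534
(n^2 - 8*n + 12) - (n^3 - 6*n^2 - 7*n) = -n^3 + 7*n^2 - n + 12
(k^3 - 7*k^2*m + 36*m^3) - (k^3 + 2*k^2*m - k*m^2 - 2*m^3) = -9*k^2*m + k*m^2 + 38*m^3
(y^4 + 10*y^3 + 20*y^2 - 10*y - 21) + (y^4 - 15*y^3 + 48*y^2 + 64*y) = 2*y^4 - 5*y^3 + 68*y^2 + 54*y - 21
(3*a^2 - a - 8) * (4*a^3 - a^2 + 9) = 12*a^5 - 7*a^4 - 31*a^3 + 35*a^2 - 9*a - 72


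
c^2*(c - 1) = c^3 - c^2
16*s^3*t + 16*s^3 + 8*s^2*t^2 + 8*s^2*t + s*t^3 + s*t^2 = (4*s + t)^2*(s*t + s)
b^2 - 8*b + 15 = (b - 5)*(b - 3)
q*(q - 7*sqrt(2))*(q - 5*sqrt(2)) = q^3 - 12*sqrt(2)*q^2 + 70*q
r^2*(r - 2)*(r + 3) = r^4 + r^3 - 6*r^2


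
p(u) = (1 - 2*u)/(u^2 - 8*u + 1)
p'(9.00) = 1.50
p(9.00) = -1.70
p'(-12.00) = 0.01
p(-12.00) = 0.10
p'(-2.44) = 0.03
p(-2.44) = 0.22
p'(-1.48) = 0.06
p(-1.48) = 0.26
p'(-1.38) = 0.06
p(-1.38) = 0.27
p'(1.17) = 0.13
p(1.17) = 0.19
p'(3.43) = 0.11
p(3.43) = 0.40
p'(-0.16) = 1.20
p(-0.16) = 0.57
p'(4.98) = 0.23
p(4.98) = 0.64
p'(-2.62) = 0.03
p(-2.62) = 0.22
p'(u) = (1 - 2*u)*(8 - 2*u)/(u^2 - 8*u + 1)^2 - 2/(u^2 - 8*u + 1) = 2*(u^2 - u + 3)/(u^4 - 16*u^3 + 66*u^2 - 16*u + 1)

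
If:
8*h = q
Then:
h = q/8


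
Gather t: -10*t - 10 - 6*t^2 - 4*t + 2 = -6*t^2 - 14*t - 8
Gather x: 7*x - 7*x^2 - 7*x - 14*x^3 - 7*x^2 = -14*x^3 - 14*x^2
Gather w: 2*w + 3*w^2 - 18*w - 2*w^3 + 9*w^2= -2*w^3 + 12*w^2 - 16*w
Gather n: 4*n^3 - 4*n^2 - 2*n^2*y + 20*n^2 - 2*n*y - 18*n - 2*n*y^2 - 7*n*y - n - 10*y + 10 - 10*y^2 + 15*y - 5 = 4*n^3 + n^2*(16 - 2*y) + n*(-2*y^2 - 9*y - 19) - 10*y^2 + 5*y + 5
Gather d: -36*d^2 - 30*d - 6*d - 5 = -36*d^2 - 36*d - 5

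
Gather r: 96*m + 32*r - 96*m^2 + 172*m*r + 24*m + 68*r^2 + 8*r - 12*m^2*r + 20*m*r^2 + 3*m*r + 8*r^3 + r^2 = -96*m^2 + 120*m + 8*r^3 + r^2*(20*m + 69) + r*(-12*m^2 + 175*m + 40)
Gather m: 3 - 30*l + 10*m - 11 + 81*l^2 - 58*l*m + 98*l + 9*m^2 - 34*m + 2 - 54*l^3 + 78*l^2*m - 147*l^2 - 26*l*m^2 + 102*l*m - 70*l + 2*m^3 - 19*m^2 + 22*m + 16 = -54*l^3 - 66*l^2 - 2*l + 2*m^3 + m^2*(-26*l - 10) + m*(78*l^2 + 44*l - 2) + 10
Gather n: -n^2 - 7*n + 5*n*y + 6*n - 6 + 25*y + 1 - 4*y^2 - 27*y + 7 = -n^2 + n*(5*y - 1) - 4*y^2 - 2*y + 2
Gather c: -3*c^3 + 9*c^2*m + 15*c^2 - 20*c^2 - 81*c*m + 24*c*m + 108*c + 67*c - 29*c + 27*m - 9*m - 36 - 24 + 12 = -3*c^3 + c^2*(9*m - 5) + c*(146 - 57*m) + 18*m - 48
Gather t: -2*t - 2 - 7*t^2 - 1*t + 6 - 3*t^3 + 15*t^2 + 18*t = -3*t^3 + 8*t^2 + 15*t + 4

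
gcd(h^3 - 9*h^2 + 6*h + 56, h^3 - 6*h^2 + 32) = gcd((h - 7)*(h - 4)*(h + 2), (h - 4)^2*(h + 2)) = h^2 - 2*h - 8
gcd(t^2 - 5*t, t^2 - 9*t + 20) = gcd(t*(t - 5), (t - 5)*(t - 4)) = t - 5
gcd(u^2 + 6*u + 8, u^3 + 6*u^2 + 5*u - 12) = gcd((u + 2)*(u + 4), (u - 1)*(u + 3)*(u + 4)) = u + 4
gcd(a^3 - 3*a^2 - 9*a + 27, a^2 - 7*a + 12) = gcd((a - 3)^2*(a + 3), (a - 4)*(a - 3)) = a - 3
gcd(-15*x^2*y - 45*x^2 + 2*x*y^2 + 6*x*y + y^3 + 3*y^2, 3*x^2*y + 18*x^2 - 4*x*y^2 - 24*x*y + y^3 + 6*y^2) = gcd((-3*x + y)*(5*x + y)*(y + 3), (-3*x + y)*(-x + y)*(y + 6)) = 3*x - y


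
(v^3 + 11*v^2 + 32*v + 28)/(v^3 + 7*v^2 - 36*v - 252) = (v^2 + 4*v + 4)/(v^2 - 36)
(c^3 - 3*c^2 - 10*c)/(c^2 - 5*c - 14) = c*(c - 5)/(c - 7)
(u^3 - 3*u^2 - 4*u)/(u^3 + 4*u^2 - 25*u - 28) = u/(u + 7)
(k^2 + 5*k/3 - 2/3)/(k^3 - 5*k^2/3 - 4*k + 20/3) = (3*k - 1)/(3*k^2 - 11*k + 10)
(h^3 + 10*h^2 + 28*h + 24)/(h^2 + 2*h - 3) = (h^3 + 10*h^2 + 28*h + 24)/(h^2 + 2*h - 3)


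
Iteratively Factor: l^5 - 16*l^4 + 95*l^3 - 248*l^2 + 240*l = (l)*(l^4 - 16*l^3 + 95*l^2 - 248*l + 240) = l*(l - 5)*(l^3 - 11*l^2 + 40*l - 48) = l*(l - 5)*(l - 4)*(l^2 - 7*l + 12) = l*(l - 5)*(l - 4)*(l - 3)*(l - 4)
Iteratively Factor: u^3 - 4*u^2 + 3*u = (u)*(u^2 - 4*u + 3) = u*(u - 3)*(u - 1)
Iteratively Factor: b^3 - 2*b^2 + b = (b - 1)*(b^2 - b) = (b - 1)^2*(b)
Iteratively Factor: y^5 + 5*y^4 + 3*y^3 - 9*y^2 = (y - 1)*(y^4 + 6*y^3 + 9*y^2) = y*(y - 1)*(y^3 + 6*y^2 + 9*y) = y^2*(y - 1)*(y^2 + 6*y + 9) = y^2*(y - 1)*(y + 3)*(y + 3)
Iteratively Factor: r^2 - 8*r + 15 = (r - 3)*(r - 5)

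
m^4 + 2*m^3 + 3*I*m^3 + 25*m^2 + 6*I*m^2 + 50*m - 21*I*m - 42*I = (m + 2)*(m - 3*I)*(m - I)*(m + 7*I)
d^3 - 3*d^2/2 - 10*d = d*(d - 4)*(d + 5/2)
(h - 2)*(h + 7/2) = h^2 + 3*h/2 - 7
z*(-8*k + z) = -8*k*z + z^2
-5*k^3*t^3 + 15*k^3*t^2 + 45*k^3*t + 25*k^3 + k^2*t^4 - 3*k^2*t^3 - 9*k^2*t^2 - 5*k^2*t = (-5*k + t)*(t - 5)*(k*t + k)^2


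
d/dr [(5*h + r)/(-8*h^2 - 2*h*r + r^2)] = (-8*h^2 - 2*h*r + r^2 + 2*(h - r)*(5*h + r))/(8*h^2 + 2*h*r - r^2)^2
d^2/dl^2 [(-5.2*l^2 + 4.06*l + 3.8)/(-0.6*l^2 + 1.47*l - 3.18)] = (-3.5527136788005e-15*l^4 + 6.2496*l^3 - 67.7376*l^2 + 66.58848*l + 65.289168)/(0.216*l^6 - 1.5876*l^5 + 7.32402*l^4 - 20.005083*l^3 + 38.817306*l^2 - 44.595684*l + 32.157432)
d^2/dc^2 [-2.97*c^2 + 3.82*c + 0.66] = -5.94000000000000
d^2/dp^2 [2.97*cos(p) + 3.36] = -2.97*cos(p)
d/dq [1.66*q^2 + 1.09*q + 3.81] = 3.32*q + 1.09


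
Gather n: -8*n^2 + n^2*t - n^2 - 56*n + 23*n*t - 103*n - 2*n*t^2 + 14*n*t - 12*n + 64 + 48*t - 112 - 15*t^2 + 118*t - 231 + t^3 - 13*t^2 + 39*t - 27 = n^2*(t - 9) + n*(-2*t^2 + 37*t - 171) + t^3 - 28*t^2 + 205*t - 306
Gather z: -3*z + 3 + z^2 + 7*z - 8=z^2 + 4*z - 5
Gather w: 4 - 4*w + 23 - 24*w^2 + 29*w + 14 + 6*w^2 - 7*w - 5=-18*w^2 + 18*w + 36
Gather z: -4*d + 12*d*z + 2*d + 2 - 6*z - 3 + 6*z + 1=12*d*z - 2*d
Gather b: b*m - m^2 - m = b*m - m^2 - m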